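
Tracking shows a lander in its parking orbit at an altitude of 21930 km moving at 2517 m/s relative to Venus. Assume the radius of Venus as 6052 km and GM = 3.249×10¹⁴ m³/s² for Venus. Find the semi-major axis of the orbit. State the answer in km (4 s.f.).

a ≈ 19240 km

r = 6052 + 21930 = 27982 km = 2.798×10⁷ m.
Specific orbital energy ε = v²/2 − μ/r = (2517)²/2 − 3.249×10¹⁴/2.798×10⁷ = -8.443×10⁶ J/kg.
Since ε = −μ/(2a), a = −μ/(2ε) = 1.924×10⁷ m = 19240 km.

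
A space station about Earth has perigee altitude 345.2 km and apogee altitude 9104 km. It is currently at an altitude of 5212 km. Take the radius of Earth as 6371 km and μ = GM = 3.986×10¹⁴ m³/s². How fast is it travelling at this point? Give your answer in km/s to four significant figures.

v ≈ 5.736 km/s

r_p = 6371 + 345.2 = 6716.2 km = 6.7162×10⁶ m.
r_a = 6371 + 9104 = 15475 km = 1.5475×10⁷ m.
r = 6371 + 5212 = 11583 km = 1.158×10⁷ m.
Semi-major axis a = (r_p + r_a)/2 = 11096 km = 1.110×10⁷ m.
Vis-viva: v² = μ(2/r − 1/a) = 3.986×10¹⁴ × (1.727×10⁻⁷ − 9.013×10⁻⁸) = 3.290×10⁷ m²/s².
v = 5736 m/s = 5.736 km/s.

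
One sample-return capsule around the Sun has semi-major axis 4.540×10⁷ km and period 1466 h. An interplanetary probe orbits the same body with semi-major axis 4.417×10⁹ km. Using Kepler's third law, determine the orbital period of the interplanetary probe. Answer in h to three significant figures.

T₂ ≈ 1.41×10⁶ h

Kepler's third law: T² ∝ a³, so T₂ = T₁ (a₂/a₁)^(3/2).
a₂/a₁ = 97.29, (a₂/a₁)^(3/2) = 959.6.
T₂ = 1466 × 959.6 = 1.407×10⁶ h.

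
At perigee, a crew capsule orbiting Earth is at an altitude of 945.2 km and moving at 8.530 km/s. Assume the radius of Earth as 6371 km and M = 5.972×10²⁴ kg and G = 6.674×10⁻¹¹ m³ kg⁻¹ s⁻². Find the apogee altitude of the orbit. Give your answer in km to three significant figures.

apogee altitude ≈ 8340 km

μ = GM = 6.674×10⁻¹¹ × 5.972×10²⁴ = 3.986×10¹⁴ m³/s².
r_p = 6371 + 945.2 = 7316.2 km = 7.316×10⁶ m.
Specific energy ε = v²/2 − μ/r = -1.810×10⁷ J/kg, so a = −μ/(2ε) = 1.101×10⁷ m.
The apsides satisfy r_p + r_a = 2a, so the apogee radius is 2a − r_p = 1.471×10⁷ m = 14707 km.
Apogee altitude = 14707 − 6371 = 8336.4 km.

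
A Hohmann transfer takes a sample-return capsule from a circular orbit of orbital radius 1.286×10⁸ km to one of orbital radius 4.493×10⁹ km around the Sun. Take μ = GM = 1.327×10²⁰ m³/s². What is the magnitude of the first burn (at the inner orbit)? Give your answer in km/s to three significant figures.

Δv ≈ 12.7 km/s

r₁ = 1.286×10⁸ km = 1.286×10¹¹ m.
r₂ = 4.493×10⁹ km = 4.493×10¹² m.
Transfer ellipse a_t = (r₁ + r₂)/2 = 2.311×10¹² m.
At r₁: circular v_c1 = √(μ/r₁) = 32120 m/s; transfer-perihelion v_p = √[μ(2/r₁ − 1/a_t)] = 44790 m/s.
Δv₁ = v_p − v_c1 = 12670 m/s.
= 12.67 km/s.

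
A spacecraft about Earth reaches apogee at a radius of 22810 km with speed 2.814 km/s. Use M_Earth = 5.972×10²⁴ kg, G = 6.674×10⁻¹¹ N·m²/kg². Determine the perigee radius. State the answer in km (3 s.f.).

perigee radius ≈ 6680 km

μ = GM = 6.674×10⁻¹¹ × 5.972×10²⁴ = 3.986×10¹⁴ m³/s².
r_a = 2.281×10⁷ m.
Specific energy ε = v²/2 − μ/r = -1.351×10⁷ J/kg, so a = −μ/(2ε) = 1.475×10⁷ m.
The apsides satisfy r_p + r_a = 2a, so the perigee radius is 2a − r_a = 6.683×10⁶ m = 6682.7 km.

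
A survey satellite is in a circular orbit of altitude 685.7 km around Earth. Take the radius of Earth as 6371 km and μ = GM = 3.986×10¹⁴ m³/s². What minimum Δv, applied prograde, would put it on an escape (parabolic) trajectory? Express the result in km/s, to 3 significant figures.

r = 6371 + 685.7 = 7056.7 km = 7.0567×10⁶ m.
Circular speed v_c = √(μ/r) = 7516 m/s.
Escape speed v_esc = √(2μ/r) = √2 × v_c = 10630 m/s.
Δv = v_esc − v_c = 3113 m/s = 3.113 km/s.

Δv ≈ 3.11 km/s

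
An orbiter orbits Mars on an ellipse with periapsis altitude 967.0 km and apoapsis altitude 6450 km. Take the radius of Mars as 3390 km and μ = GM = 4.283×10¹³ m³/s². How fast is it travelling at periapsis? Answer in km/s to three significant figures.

r_p = 3390 + 967.0 = 4357.0 km = 4.3570×10⁶ m.
r_a = 3390 + 6450 = 9840.0 km = 9.8400×10⁶ m.
Semi-major axis a = (r_p + r_a)/2 = 7098.5 km = 7.098×10⁶ m.
Vis-viva: v² = μ(2/r − 1/a) = 4.283×10¹³ × (4.590×10⁻⁷ − 1.409×10⁻⁷) = 1.363×10⁷ m²/s².
v = 3691 m/s = 3.691 km/s.

v ≈ 3.69 km/s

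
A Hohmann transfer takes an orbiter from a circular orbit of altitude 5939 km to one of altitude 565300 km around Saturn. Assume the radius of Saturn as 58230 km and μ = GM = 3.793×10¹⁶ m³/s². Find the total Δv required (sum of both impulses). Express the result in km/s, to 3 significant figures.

Δv_total ≈ 12.9 km/s

r₁ = 58230 + 5939 = 64169 km = 6.4169×10⁷ m.
r₂ = 58230 + 565300 = 623530 km = 6.2353×10⁸ m.
Transfer ellipse a_t = (r₁ + r₂)/2 = 3.438×10⁸ m.
At r₁: circular v_c1 = √(μ/r₁) = 24310 m/s; transfer-perikrone v_p = √[μ(2/r₁ − 1/a_t)] = 32740 m/s.
Δv₁ = v_p − v_c1 = 8427 m/s.
At r₂: circular v_c2 = √(μ/r₂) = 7799 m/s; transfer-apokrone v_a = √[μ(2/r₂ − 1/a_t)] = 3369 m/s.
Δv₂ = v_c2 − v_a = 4430 m/s.
Total Δv = Δv₁ + Δv₂ = 12860 m/s = 12.86 km/s.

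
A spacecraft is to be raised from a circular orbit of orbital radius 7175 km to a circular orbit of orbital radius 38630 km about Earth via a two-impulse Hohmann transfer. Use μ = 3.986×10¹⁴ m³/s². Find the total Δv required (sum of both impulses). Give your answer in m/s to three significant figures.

r₁ = 7175 km = 7.175×10⁶ m.
r₂ = 38630 km = 3.863×10⁷ m.
Transfer ellipse a_t = (r₁ + r₂)/2 = 2.290×10⁷ m.
At r₁: circular v_c1 = √(μ/r₁) = 7453 m/s; transfer-perigee v_p = √[μ(2/r₁ − 1/a_t)] = 9680 m/s.
Δv₁ = v_p − v_c1 = 2227 m/s.
At r₂: circular v_c2 = √(μ/r₂) = 3212 m/s; transfer-apogee v_a = √[μ(2/r₂ − 1/a_t)] = 1798 m/s.
Δv₂ = v_c2 − v_a = 1414 m/s.
Total Δv = Δv₁ + Δv₂ = 3641 m/s.

Δv_total ≈ 3640 m/s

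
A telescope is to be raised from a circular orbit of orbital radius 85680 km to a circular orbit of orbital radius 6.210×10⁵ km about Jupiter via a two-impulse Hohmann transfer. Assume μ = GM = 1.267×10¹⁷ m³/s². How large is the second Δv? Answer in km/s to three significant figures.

r₁ = 85680 km = 8.568×10⁷ m.
r₂ = 6.210×10⁵ km = 6.210×10⁸ m.
Transfer ellipse a_t = (r₁ + r₂)/2 = 3.533×10⁸ m.
At r₁: circular v_c1 = √(μ/r₁) = 38450 m/s; transfer-perijove v_p = √[μ(2/r₁ − 1/a_t)] = 50980 m/s.
At r₂: circular v_c2 = √(μ/r₂) = 14280 m/s; transfer-apojove v_a = √[μ(2/r₂ − 1/a_t)] = 7034 m/s.
Δv₂ = v_c2 − v_a = 7250 m/s.
= 7.250 km/s.

Δv ≈ 7.25 km/s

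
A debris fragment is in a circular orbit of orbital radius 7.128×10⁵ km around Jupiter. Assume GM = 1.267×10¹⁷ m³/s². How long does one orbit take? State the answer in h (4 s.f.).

T ≈ 93.31 h

r = 7.128×10⁵ km = 7.128×10⁸ m.
Kepler's third law: T = 2π√(r³/μ) = 2π√((7.128×10⁸)³ / 1.267×10¹⁷).
r³/μ = 2.858×10⁹ s², so T = 2π × 5.346×10⁴ = 3.359×10⁵ s.
Converting: 3.359×10⁵ s ÷ 3600 = 93.31 h.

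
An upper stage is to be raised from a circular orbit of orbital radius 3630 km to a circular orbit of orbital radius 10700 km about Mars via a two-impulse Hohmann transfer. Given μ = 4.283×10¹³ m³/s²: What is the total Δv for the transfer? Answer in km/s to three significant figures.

r₁ = 3630 km = 3.630×10⁶ m.
r₂ = 10700 km = 1.070×10⁷ m.
Transfer ellipse a_t = (r₁ + r₂)/2 = 7.165×10⁶ m.
At r₁: circular v_c1 = √(μ/r₁) = 3435 m/s; transfer-periapsis v_p = √[μ(2/r₁ − 1/a_t)] = 4198 m/s.
Δv₁ = v_p − v_c1 = 762.7 m/s.
At r₂: circular v_c2 = √(μ/r₂) = 2001 m/s; transfer-apoapsis v_a = √[μ(2/r₂ − 1/a_t)] = 1424 m/s.
Δv₂ = v_c2 − v_a = 576.6 m/s.
Total Δv = Δv₁ + Δv₂ = 1339 m/s = 1.339 km/s.

Δv_total ≈ 1.34 km/s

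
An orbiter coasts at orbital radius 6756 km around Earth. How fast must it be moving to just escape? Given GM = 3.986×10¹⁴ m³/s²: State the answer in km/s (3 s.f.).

r = 6756 km = 6.756×10⁶ m.
Escape speed v_esc = √(2μ/r) = √(2 × 3.986×10¹⁴ / 6.756×10⁶) = √(1.180×10⁸) = 10860 m/s.
= 10.86 km/s.

v_esc ≈ 10.9 km/s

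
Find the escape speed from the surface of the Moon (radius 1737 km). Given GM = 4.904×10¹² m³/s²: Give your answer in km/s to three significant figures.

v_esc ≈ 2.38 km/s

r = R = 1.737×10⁶ m.
Escape speed v_esc = √(2μ/r) = √(2 × 4.904×10¹² / 1.737×10⁶) = √(5.647×10⁶) = 2376 m/s.
= 2.376 km/s.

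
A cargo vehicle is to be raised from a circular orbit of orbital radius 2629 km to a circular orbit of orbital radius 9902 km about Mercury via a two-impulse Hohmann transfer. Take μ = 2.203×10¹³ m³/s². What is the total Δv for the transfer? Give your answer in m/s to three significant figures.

r₁ = 2629 km = 2.629×10⁶ m.
r₂ = 9902 km = 9.902×10⁶ m.
Transfer ellipse a_t = (r₁ + r₂)/2 = 6.266×10⁶ m.
At r₁: circular v_c1 = √(μ/r₁) = 2895 m/s; transfer-periherm v_p = √[μ(2/r₁ − 1/a_t)] = 3639 m/s.
Δv₁ = v_p − v_c1 = 744.4 m/s.
At r₂: circular v_c2 = √(μ/r₂) = 1492 m/s; transfer-apoherm v_a = √[μ(2/r₂ − 1/a_t)] = 966.2 m/s.
Δv₂ = v_c2 − v_a = 525.4 m/s.
Total Δv = Δv₁ + Δv₂ = 1270 m/s.

Δv_total ≈ 1270 m/s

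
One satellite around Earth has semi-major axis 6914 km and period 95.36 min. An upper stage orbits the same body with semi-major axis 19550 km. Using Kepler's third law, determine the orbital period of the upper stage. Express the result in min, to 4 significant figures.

Kepler's third law: T² ∝ a³, so T₂ = T₁ (a₂/a₁)^(3/2).
a₂/a₁ = 2.828, (a₂/a₁)^(3/2) = 4.755.
T₂ = 95.36 × 4.755 = 453.4 min.

T₂ ≈ 453.4 min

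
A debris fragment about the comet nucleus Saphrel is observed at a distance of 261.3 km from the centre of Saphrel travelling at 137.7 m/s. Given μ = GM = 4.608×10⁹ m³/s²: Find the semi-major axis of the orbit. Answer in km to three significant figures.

a ≈ 283 km

r = 2.613×10⁵ m.
Vis-viva rearranged: 1/a = 2/r − v²/μ = 7.654×10⁻⁶ − 4.115×10⁻⁶ = 3.539×10⁻⁶ m⁻¹.
a = 2.826×10⁵ m = 282.55 km.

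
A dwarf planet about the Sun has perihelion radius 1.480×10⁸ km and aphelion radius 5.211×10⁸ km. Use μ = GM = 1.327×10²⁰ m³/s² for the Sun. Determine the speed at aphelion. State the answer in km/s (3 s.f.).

v ≈ 10.6 km/s

Semi-major axis a = (r_p + r_a)/2 = 3.3455×10⁸ km = 3.346×10¹¹ m.
Vis-viva: v² = μ(2/r − 1/a) = 1.327×10²⁰ × (3.838×10⁻¹² − 2.989×10⁻¹²) = 1.127×10⁸ m²/s².
v = 10610 m/s = 10.61 km/s.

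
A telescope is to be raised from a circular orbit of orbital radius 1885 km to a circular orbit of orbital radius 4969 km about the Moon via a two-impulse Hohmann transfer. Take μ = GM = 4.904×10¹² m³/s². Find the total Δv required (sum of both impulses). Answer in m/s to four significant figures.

r₁ = 1885 km = 1.885×10⁶ m.
r₂ = 4969 km = 4.969×10⁶ m.
Transfer ellipse a_t = (r₁ + r₂)/2 = 3.427×10⁶ m.
At r₁: circular v_c1 = √(μ/r₁) = 1613 m/s; transfer-perilune v_p = √[μ(2/r₁ − 1/a_t)] = 1942 m/s.
Δv₁ = v_p − v_c1 = 329.3 m/s.
At r₂: circular v_c2 = √(μ/r₂) = 993.4 m/s; transfer-apolune v_a = √[μ(2/r₂ − 1/a_t)] = 736.8 m/s.
Δv₂ = v_c2 − v_a = 256.7 m/s.
Total Δv = Δv₁ + Δv₂ = 585.9 m/s.

Δv_total ≈ 585.9 m/s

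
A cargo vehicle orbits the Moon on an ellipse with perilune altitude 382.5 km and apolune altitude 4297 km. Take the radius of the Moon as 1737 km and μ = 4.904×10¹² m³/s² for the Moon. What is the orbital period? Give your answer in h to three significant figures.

r_p = 1737 + 382.5 = 2119.5 km = 2.1195×10⁶ m.
r_a = 1737 + 4297 = 6034.0 km = 6.0340×10⁶ m.
Semi-major axis a = (r_p + r_a)/2 = (2119.5 + 6034.0)/2 = 4076.8 km = 4.077×10⁶ m.
By Kepler's third law T = 2π√(a³/μ) = 2π × 3.717×10³ = 2.335×10⁴ s.
= 6.487 h.

T ≈ 6.49 h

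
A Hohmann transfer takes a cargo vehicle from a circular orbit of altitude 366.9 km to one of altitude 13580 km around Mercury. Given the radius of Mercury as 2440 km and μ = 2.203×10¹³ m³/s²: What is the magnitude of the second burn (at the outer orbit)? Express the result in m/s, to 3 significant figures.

r₁ = 2440 + 366.9 = 2806.9 km = 2.8069×10⁶ m.
r₂ = 2440 + 13580 = 16020 km = 1.6020×10⁷ m.
Transfer ellipse a_t = (r₁ + r₂)/2 = 9.413×10⁶ m.
At r₁: circular v_c1 = √(μ/r₁) = 2802 m/s; transfer-periherm v_p = √[μ(2/r₁ − 1/a_t)] = 3655 m/s.
At r₂: circular v_c2 = √(μ/r₂) = 1173 m/s; transfer-apoherm v_a = √[μ(2/r₂ − 1/a_t)] = 640.3 m/s.
Δv₂ = v_c2 − v_a = 532.3 m/s.

Δv ≈ 532 m/s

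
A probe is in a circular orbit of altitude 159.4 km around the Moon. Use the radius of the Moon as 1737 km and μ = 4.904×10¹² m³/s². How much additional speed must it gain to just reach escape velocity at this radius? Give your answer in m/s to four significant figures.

r = 1737 + 159.4 = 1896.4 km = 1.8964×10⁶ m.
Circular speed v_c = √(μ/r) = 1608 m/s.
Escape speed v_esc = √(2μ/r) = √2 × v_c = 2274 m/s.
Δv = v_esc − v_c = 666.1 m/s.

Δv ≈ 666.1 m/s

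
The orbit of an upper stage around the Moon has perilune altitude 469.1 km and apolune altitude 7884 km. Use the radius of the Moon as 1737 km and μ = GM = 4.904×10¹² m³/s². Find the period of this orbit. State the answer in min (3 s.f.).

T ≈ 680 min

r_p = 1737 + 469.1 = 2206.1 km = 2.2061×10⁶ m.
r_a = 1737 + 7884 = 9621.0 km = 9.6210×10⁶ m.
Semi-major axis a = (r_p + r_a)/2 = (2206.1 + 9621.0)/2 = 5913.6 km = 5.914×10⁶ m.
By Kepler's third law T = 2π√(a³/μ) = 2π × 6.494×10³ = 4.080×10⁴ s.
= 680.0 min.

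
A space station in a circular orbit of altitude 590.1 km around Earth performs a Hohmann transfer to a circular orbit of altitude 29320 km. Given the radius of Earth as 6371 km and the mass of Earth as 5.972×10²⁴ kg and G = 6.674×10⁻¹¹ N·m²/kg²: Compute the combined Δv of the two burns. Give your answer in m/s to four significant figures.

Δv_total ≈ 3655 m/s

μ = GM = 6.674×10⁻¹¹ × 5.972×10²⁴ = 3.986×10¹⁴ m³/s².
r₁ = 6371 + 590.1 = 6961.1 km = 6.9611×10⁶ m.
r₂ = 6371 + 29320 = 35691 km = 3.5691×10⁷ m.
Transfer ellipse a_t = (r₁ + r₂)/2 = 2.133×10⁷ m.
At r₁: circular v_c1 = √(μ/r₁) = 7567 m/s; transfer-perigee v_p = √[μ(2/r₁ − 1/a_t)] = 9789 m/s.
Δv₁ = v_p − v_c1 = 2222 m/s.
At r₂: circular v_c2 = √(μ/r₂) = 3342 m/s; transfer-apogee v_a = √[μ(2/r₂ − 1/a_t)] = 1909 m/s.
Δv₂ = v_c2 − v_a = 1433 m/s.
Total Δv = Δv₁ + Δv₂ = 3655 m/s.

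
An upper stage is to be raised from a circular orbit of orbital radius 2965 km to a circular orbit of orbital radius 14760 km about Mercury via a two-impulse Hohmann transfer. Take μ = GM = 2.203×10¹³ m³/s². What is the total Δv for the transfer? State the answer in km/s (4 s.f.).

r₁ = 2965 km = 2.965×10⁶ m.
r₂ = 14760 km = 1.476×10⁷ m.
Transfer ellipse a_t = (r₁ + r₂)/2 = 8.862×10⁶ m.
At r₁: circular v_c1 = √(μ/r₁) = 2726 m/s; transfer-periherm v_p = √[μ(2/r₁ − 1/a_t)] = 3518 m/s.
Δv₁ = v_p − v_c1 = 791.9 m/s.
At r₂: circular v_c2 = √(μ/r₂) = 1222 m/s; transfer-apoherm v_a = √[μ(2/r₂ − 1/a_t)] = 706.6 m/s.
Δv₂ = v_c2 − v_a = 515.1 m/s.
Total Δv = Δv₁ + Δv₂ = 1307 m/s = 1.307 km/s.

Δv_total ≈ 1.307 km/s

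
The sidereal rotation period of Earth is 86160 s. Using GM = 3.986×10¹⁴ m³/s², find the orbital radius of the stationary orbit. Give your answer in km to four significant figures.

A synchronous orbit has period T, so by Kepler's third law a = (μT²/4π²)^(1/3).
μT²/4π² = 3.986×10¹⁴ × (8.616×10⁴)² / 39.48 = 7.495×10²² m³.
a = 4.216×10⁷ m = 42163 km.

r_sync ≈ 42160 km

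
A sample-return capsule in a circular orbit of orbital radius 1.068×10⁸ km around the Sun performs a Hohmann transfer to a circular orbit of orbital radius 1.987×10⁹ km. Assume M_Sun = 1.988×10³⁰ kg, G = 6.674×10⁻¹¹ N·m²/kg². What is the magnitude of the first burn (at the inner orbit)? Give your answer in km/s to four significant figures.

μ = GM = 6.674×10⁻¹¹ × 1.988×10³⁰ = 1.327×10²⁰ m³/s².
r₁ = 1.068×10⁸ km = 1.068×10¹¹ m.
r₂ = 1.987×10⁹ km = 1.987×10¹² m.
Transfer ellipse a_t = (r₁ + r₂)/2 = 1.047×10¹² m.
At r₁: circular v_c1 = √(μ/r₁) = 35250 m/s; transfer-perihelion v_p = √[μ(2/r₁ − 1/a_t)] = 48560 m/s.
Δv₁ = v_p − v_c1 = 13310 m/s.
= 13.31 km/s.

Δv ≈ 13.31 km/s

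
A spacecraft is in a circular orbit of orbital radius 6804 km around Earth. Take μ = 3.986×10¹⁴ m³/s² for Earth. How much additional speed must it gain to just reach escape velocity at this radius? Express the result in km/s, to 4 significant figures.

r = 6804 km = 6.804×10⁶ m.
Circular speed v_c = √(μ/r) = 7654 m/s.
Escape speed v_esc = √(2μ/r) = √2 × v_c = 10820 m/s.
Δv = v_esc − v_c = 3170 m/s = 3.170 km/s.

Δv ≈ 3.170 km/s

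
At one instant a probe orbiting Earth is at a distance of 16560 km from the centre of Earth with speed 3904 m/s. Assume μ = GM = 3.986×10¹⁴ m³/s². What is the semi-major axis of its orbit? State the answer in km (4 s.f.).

r = 1.656×10⁷ m.
Specific orbital energy ε = v²/2 − μ/r = (3904)²/2 − 3.986×10¹⁴/1.656×10⁷ = -1.645×10⁷ J/kg.
Since ε = −μ/(2a), a = −μ/(2ε) = 1.212×10⁷ m = 12116 km.

a ≈ 12120 km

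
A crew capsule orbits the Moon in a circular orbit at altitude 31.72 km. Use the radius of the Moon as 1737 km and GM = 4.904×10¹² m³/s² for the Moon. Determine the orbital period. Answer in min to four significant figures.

T ≈ 111.2 min

r = 1737 + 31.72 = 1768.7 km = 1.7687×10⁶ m.
Kepler's third law: T = 2π√(r³/μ) = 2π√((1.769×10⁶)³ / 4.904×10¹²).
r³/μ = 1.128×10⁶ s², so T = 2π × 1.062×10³ = 6.674×10³ s.
Converting: 6.674×10³ s ÷ 60.00 = 111.2 min.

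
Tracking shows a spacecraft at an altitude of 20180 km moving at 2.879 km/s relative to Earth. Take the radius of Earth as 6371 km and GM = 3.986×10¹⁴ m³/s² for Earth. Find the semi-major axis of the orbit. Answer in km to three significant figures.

a ≈ 18300 km

r = 6371 + 20180 = 26551 km = 2.655×10⁷ m.
Specific orbital energy ε = v²/2 − μ/r = (2879)²/2 − 3.986×10¹⁴/2.655×10⁷ = -1.087×10⁷ J/kg.
Since ε = −μ/(2a), a = −μ/(2ε) = 1.834×10⁷ m = 18338 km.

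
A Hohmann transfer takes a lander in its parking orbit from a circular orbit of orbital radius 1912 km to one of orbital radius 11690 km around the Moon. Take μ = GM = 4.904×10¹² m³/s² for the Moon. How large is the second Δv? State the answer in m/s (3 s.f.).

r₁ = 1912 km = 1.912×10⁶ m.
r₂ = 11690 km = 1.169×10⁷ m.
Transfer ellipse a_t = (r₁ + r₂)/2 = 6.801×10⁶ m.
At r₁: circular v_c1 = √(μ/r₁) = 1602 m/s; transfer-perilune v_p = √[μ(2/r₁ − 1/a_t)] = 2100 m/s.
At r₂: circular v_c2 = √(μ/r₂) = 647.7 m/s; transfer-apolune v_a = √[μ(2/r₂ − 1/a_t)] = 343.4 m/s.
Δv₂ = v_c2 − v_a = 304.3 m/s.

Δv ≈ 304 m/s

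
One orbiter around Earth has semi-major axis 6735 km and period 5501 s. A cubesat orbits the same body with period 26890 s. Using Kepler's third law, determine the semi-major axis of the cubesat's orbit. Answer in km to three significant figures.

a₂ ≈ 19400 km

Kepler's third law: a³ ∝ T², so a₂ = a₁ (T₂/T₁)^(2/3).
T₂/T₁ = 4.888, (T₂/T₁)^(2/3) = 2.880.
a₂ = 6735 × 2.880 = 19400 km.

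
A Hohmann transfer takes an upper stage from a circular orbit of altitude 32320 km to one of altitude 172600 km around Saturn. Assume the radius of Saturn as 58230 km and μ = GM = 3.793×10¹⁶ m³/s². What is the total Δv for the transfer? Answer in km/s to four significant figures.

r₁ = 58230 + 32320 = 90550 km = 9.0550×10⁷ m.
r₂ = 58230 + 172600 = 230830 km = 2.3083×10⁸ m.
Transfer ellipse a_t = (r₁ + r₂)/2 = 1.607×10⁸ m.
At r₁: circular v_c1 = √(μ/r₁) = 20470 m/s; transfer-perikrone v_p = √[μ(2/r₁ − 1/a_t)] = 24530 m/s.
Δv₁ = v_p − v_c1 = 4063 m/s.
At r₂: circular v_c2 = √(μ/r₂) = 12820 m/s; transfer-apokrone v_a = √[μ(2/r₂ − 1/a_t)] = 9623 m/s.
Δv₂ = v_c2 − v_a = 3196 m/s.
Total Δv = Δv₁ + Δv₂ = 7259 m/s = 7.259 km/s.

Δv_total ≈ 7.259 km/s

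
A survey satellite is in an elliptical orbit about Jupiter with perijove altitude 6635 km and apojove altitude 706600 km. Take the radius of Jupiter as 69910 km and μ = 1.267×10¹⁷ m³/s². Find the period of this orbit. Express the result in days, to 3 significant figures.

T ≈ 1.80 days

r_p = 69910 + 6635 = 76545 km = 7.6545×10⁷ m.
r_a = 69910 + 706600 = 776510 km = 7.7651×10⁸ m.
Semi-major axis a = (r_p + r_a)/2 = (76545 + 7.7651×10⁵)/2 = 4.2653×10⁵ km = 4.265×10⁸ m.
By Kepler's third law T = 2π√(a³/μ) = 2π × 2.475×10⁴ = 1.555×10⁵ s.
= 1.800 days.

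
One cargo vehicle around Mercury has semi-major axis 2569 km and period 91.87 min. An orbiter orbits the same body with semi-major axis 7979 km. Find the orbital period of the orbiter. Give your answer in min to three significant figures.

T₂ ≈ 503 min

Kepler's third law: T² ∝ a³, so T₂ = T₁ (a₂/a₁)^(3/2).
a₂/a₁ = 3.106, (a₂/a₁)^(3/2) = 5.474.
T₂ = 91.87 × 5.474 = 502.9 min.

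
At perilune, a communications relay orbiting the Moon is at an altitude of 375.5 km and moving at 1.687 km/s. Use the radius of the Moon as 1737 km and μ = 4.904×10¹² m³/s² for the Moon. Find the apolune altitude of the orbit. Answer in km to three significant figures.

apolune altitude ≈ 1610 km

r_p = 1737 + 375.5 = 2112.5 km = 2.112×10⁶ m.
Specific energy ε = v²/2 − μ/r = -8.984×10⁵ J/kg, so a = −μ/(2ε) = 2.729×10⁶ m.
The apsides satisfy r_p + r_a = 2a, so the apolune radius is 2a − r_p = 3.346×10⁶ m = 3345.9 km.
Apolune altitude = 3345.9 − 1737 = 1608.9 km.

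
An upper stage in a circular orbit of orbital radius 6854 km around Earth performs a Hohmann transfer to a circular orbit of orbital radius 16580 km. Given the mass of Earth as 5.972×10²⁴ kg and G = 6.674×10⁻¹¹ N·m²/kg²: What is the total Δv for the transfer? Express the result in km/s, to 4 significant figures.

μ = GM = 6.674×10⁻¹¹ × 5.972×10²⁴ = 3.986×10¹⁴ m³/s².
r₁ = 6854 km = 6.854×10⁶ m.
r₂ = 16580 km = 1.658×10⁷ m.
Transfer ellipse a_t = (r₁ + r₂)/2 = 1.172×10⁷ m.
At r₁: circular v_c1 = √(μ/r₁) = 7626 m/s; transfer-perigee v_p = √[μ(2/r₁ − 1/a_t)] = 9071 m/s.
Δv₁ = v_p − v_c1 = 1445 m/s.
At r₂: circular v_c2 = √(μ/r₂) = 4903 m/s; transfer-apogee v_a = √[μ(2/r₂ − 1/a_t)] = 3750 m/s.
Δv₂ = v_c2 − v_a = 1153 m/s.
Total Δv = Δv₁ + Δv₂ = 2599 m/s = 2.599 km/s.

Δv_total ≈ 2.599 km/s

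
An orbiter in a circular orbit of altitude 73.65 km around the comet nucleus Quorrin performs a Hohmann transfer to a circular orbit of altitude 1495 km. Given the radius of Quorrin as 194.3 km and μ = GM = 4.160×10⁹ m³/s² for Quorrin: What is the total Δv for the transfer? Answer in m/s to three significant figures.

r₁ = 194.3 + 73.65 = 267.95 km = 2.6795×10⁵ m.
r₂ = 194.3 + 1495 = 1689.3 km = 1.6893×10⁶ m.
Transfer ellipse a_t = (r₁ + r₂)/2 = 9.786×10⁵ m.
At r₁: circular v_c1 = √(μ/r₁) = 124.6 m/s; transfer-periapsis v_p = √[μ(2/r₁ − 1/a_t)] = 163.7 m/s.
Δv₁ = v_p − v_c1 = 39.11 m/s.
At r₂: circular v_c2 = √(μ/r₂) = 49.62 m/s; transfer-apoapsis v_a = √[μ(2/r₂ − 1/a_t)] = 25.97 m/s.
Δv₂ = v_c2 − v_a = 23.66 m/s.
Total Δv = Δv₁ + Δv₂ = 62.76 m/s.

Δv_total ≈ 62.8 m/s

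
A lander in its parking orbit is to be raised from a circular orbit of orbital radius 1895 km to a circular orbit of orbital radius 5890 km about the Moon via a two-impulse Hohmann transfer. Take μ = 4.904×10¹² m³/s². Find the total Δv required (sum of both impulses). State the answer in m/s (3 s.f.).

Δv_total ≈ 646 m/s

r₁ = 1895 km = 1.895×10⁶ m.
r₂ = 5890 km = 5.890×10⁶ m.
Transfer ellipse a_t = (r₁ + r₂)/2 = 3.892×10⁶ m.
At r₁: circular v_c1 = √(μ/r₁) = 1609 m/s; transfer-perilune v_p = √[μ(2/r₁ − 1/a_t)] = 1979 m/s.
Δv₁ = v_p − v_c1 = 370.2 m/s.
At r₂: circular v_c2 = √(μ/r₂) = 912.5 m/s; transfer-apolune v_a = √[μ(2/r₂ − 1/a_t)] = 636.7 m/s.
Δv₂ = v_c2 − v_a = 275.8 m/s.
Total Δv = Δv₁ + Δv₂ = 646.0 m/s.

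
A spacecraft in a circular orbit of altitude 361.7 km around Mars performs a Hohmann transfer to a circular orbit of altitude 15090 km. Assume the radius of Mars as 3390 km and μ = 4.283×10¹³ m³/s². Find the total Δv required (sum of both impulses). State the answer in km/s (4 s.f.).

r₁ = 3390 + 361.7 = 3751.7 km = 3.7517×10⁶ m.
r₂ = 3390 + 15090 = 18480 km = 1.8480×10⁷ m.
Transfer ellipse a_t = (r₁ + r₂)/2 = 1.112×10⁷ m.
At r₁: circular v_c1 = √(μ/r₁) = 3379 m/s; transfer-periapsis v_p = √[μ(2/r₁ − 1/a_t)] = 4357 m/s.
Δv₁ = v_p − v_c1 = 977.7 m/s.
At r₂: circular v_c2 = √(μ/r₂) = 1522 m/s; transfer-apoapsis v_a = √[μ(2/r₂ − 1/a_t)] = 884.4 m/s.
Δv₂ = v_c2 − v_a = 637.9 m/s.
Total Δv = Δv₁ + Δv₂ = 1616 m/s = 1.616 km/s.

Δv_total ≈ 1.616 km/s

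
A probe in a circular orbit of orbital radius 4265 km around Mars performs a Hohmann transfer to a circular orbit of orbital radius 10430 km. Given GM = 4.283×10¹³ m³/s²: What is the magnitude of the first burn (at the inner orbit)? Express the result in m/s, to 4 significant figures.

Δv ≈ 606.7 m/s

r₁ = 4265 km = 4.265×10⁶ m.
r₂ = 10430 km = 1.043×10⁷ m.
Transfer ellipse a_t = (r₁ + r₂)/2 = 7.348×10⁶ m.
At r₁: circular v_c1 = √(μ/r₁) = 3169 m/s; transfer-periapsis v_p = √[μ(2/r₁ − 1/a_t)] = 3776 m/s.
Δv₁ = v_p − v_c1 = 606.7 m/s.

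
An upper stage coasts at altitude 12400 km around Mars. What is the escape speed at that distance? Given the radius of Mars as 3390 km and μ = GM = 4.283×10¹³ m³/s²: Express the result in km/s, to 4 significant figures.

r = 3390 + 12400 = 15790 km = 1.5790×10⁷ m.
Escape speed v_esc = √(2μ/r) = √(2 × 4.283×10¹³ / 1.579×10⁷) = √(5.425×10⁶) = 2329 m/s.
= 2.329 km/s.

v_esc ≈ 2.329 km/s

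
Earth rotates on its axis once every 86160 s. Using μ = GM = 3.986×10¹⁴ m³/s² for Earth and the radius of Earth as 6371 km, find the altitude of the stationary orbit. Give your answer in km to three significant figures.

h_sync ≈ 35800 km

A synchronous orbit has period T, so by Kepler's third law a = (μT²/4π²)^(1/3).
μT²/4π² = 3.986×10¹⁴ × (8.616×10⁴)² / 39.48 = 7.495×10²² m³.
a = 4.216×10⁷ m = 42163 km.
Altitude h = a − R = 42163 − 6371 = 35792 km.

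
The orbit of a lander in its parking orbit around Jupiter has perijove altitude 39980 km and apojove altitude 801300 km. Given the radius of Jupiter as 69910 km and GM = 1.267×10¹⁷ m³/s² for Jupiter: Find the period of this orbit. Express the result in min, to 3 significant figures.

T ≈ 3200 min

r_p = 69910 + 39980 = 109890 km = 1.0989×10⁸ m.
r_a = 69910 + 801300 = 871210 km = 8.7121×10⁸ m.
Semi-major axis a = (r_p + r_a)/2 = (1.0989×10⁵ + 8.7121×10⁵)/2 = 4.9055×10⁵ km = 4.906×10⁸ m.
By Kepler's third law T = 2π√(a³/μ) = 2π × 3.052×10⁴ = 1.918×10⁵ s.
= 3196 min.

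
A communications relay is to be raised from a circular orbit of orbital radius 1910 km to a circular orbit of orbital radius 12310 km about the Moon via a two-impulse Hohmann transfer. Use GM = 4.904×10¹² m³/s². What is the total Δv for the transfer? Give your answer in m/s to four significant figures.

Δv_total ≈ 810.1 m/s

r₁ = 1910 km = 1.910×10⁶ m.
r₂ = 12310 km = 1.231×10⁷ m.
Transfer ellipse a_t = (r₁ + r₂)/2 = 7.110×10⁶ m.
At r₁: circular v_c1 = √(μ/r₁) = 1602 m/s; transfer-perilune v_p = √[μ(2/r₁ − 1/a_t)] = 2108 m/s.
Δv₁ = v_p − v_c1 = 506.0 m/s.
At r₂: circular v_c2 = √(μ/r₂) = 631.2 m/s; transfer-apolune v_a = √[μ(2/r₂ − 1/a_t)] = 327.1 m/s.
Δv₂ = v_c2 − v_a = 304.0 m/s.
Total Δv = Δv₁ + Δv₂ = 810.1 m/s.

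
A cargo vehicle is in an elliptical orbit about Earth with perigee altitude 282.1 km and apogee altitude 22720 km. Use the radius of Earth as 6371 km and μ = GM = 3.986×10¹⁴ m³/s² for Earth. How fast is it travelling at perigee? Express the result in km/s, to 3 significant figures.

v ≈ 9.88 km/s

r_p = 6371 + 282.1 = 6653.1 km = 6.6531×10⁶ m.
r_a = 6371 + 22720 = 29091 km = 2.9091×10⁷ m.
Semi-major axis a = (r_p + r_a)/2 = 17872 km = 1.787×10⁷ m.
Vis-viva: v² = μ(2/r − 1/a) = 3.986×10¹⁴ × (3.006×10⁻⁷ − 5.595×10⁻⁸) = 9.752×10⁷ m²/s².
v = 9875 m/s = 9.875 km/s.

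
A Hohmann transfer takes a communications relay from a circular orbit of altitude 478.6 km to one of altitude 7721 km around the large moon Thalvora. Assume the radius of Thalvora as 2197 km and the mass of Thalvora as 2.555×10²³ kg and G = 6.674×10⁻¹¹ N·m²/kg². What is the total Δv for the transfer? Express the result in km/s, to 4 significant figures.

Δv_total ≈ 1.100 km/s

μ = GM = 6.674×10⁻¹¹ × 2.555×10²³ = 1.705×10¹³ m³/s².
r₁ = 2197 + 478.6 = 2675.6 km = 2.6756×10⁶ m.
r₂ = 2197 + 7721 = 9918.0 km = 9.9180×10⁶ m.
Transfer ellipse a_t = (r₁ + r₂)/2 = 6.297×10⁶ m.
At r₁: circular v_c1 = √(μ/r₁) = 2525 m/s; transfer-periapsis v_p = √[μ(2/r₁ − 1/a_t)] = 3168 m/s.
Δv₁ = v_p − v_c1 = 643.8 m/s.
At r₂: circular v_c2 = √(μ/r₂) = 1311 m/s; transfer-apoapsis v_a = √[μ(2/r₂ − 1/a_t)] = 854.7 m/s.
Δv₂ = v_c2 − v_a = 456.5 m/s.
Total Δv = Δv₁ + Δv₂ = 1100 m/s = 1.100 km/s.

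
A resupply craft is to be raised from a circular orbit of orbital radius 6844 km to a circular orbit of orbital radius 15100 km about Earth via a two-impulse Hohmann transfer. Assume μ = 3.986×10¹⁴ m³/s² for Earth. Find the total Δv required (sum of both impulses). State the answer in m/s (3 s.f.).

r₁ = 6844 km = 6.844×10⁶ m.
r₂ = 15100 km = 1.510×10⁷ m.
Transfer ellipse a_t = (r₁ + r₂)/2 = 1.097×10⁷ m.
At r₁: circular v_c1 = √(μ/r₁) = 7632 m/s; transfer-perigee v_p = √[μ(2/r₁ − 1/a_t)] = 8953 m/s.
Δv₁ = v_p − v_c1 = 1321 m/s.
At r₂: circular v_c2 = √(μ/r₂) = 5138 m/s; transfer-apogee v_a = √[μ(2/r₂ − 1/a_t)] = 4058 m/s.
Δv₂ = v_c2 − v_a = 1080 m/s.
Total Δv = Δv₁ + Δv₂ = 2401 m/s.

Δv_total ≈ 2400 m/s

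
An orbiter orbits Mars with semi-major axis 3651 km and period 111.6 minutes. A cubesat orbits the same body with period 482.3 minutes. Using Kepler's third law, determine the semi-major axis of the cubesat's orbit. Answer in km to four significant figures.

a₂ ≈ 9687 km

Kepler's third law: a³ ∝ T², so a₂ = a₁ (T₂/T₁)^(2/3).
T₂/T₁ = 4.322, (T₂/T₁)^(2/3) = 2.653.
a₂ = 3651 × 2.653 = 9687 km.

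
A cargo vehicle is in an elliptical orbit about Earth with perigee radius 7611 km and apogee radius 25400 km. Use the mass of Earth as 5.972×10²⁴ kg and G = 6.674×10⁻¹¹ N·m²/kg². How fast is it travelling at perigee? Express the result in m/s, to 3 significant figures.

μ = GM = 6.674×10⁻¹¹ × 5.972×10²⁴ = 3.986×10¹⁴ m³/s².
Semi-major axis a = (r_p + r_a)/2 = 16506 km = 1.651×10⁷ m.
Vis-viva: v² = μ(2/r − 1/a) = 3.986×10¹⁴ × (2.628×10⁻⁷ − 6.059×10⁻⁸) = 8.059×10⁷ m²/s².
v = 8977 m/s.

v ≈ 8980 m/s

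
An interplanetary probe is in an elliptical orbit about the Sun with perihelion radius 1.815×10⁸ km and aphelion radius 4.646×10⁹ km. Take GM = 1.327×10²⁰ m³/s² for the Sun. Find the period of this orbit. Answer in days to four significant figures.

T ≈ 23670 days

Semi-major axis a = (r_p + r_a)/2 = (1.8150×10⁸ + 4.6460×10⁹)/2 = 2.4138×10⁹ km = 2.414×10¹² m.
By Kepler's third law T = 2π√(a³/μ) = 2π × 3.255×10⁸ = 2.045×10⁹ s.
= 23670 days.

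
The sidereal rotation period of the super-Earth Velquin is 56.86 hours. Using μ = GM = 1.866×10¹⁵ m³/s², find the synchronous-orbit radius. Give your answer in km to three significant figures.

r_sync ≈ 1.26×10⁵ km

T = 56.86 hours = 2.047×10⁵ s.
A synchronous orbit has period T, so by Kepler's third law a = (μT²/4π²)^(1/3).
μT²/4π² = 1.866×10¹⁵ × (2.047×10⁵)² / 39.48 = 1.980×10²⁴ m³.
a = 1.256×10⁸ m = 1.2558×10⁵ km.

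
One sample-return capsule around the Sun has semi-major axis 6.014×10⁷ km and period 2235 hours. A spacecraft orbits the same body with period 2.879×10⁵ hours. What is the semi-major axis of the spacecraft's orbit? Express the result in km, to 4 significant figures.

a₂ ≈ 1.534×10⁹ km

Kepler's third law: a³ ∝ T², so a₂ = a₁ (T₂/T₁)^(2/3).
T₂/T₁ = 128.8, (T₂/T₁)^(2/3) = 25.51.
a₂ = 6.014×10⁷ × 25.51 = 1.534×10⁹ km.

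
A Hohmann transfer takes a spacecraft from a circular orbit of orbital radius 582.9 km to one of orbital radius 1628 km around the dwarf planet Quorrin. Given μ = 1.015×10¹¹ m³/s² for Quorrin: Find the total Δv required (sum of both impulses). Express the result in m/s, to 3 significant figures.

Δv_total ≈ 157 m/s

r₁ = 582.9 km = 5.829×10⁵ m.
r₂ = 1628 km = 1.628×10⁶ m.
Transfer ellipse a_t = (r₁ + r₂)/2 = 1.105×10⁶ m.
At r₁: circular v_c1 = √(μ/r₁) = 417.3 m/s; transfer-periapsis v_p = √[μ(2/r₁ − 1/a_t)] = 506.4 m/s.
Δv₁ = v_p − v_c1 = 89.11 m/s.
At r₂: circular v_c2 = √(μ/r₂) = 249.7 m/s; transfer-apoapsis v_a = √[μ(2/r₂ − 1/a_t)] = 181.3 m/s.
Δv₂ = v_c2 − v_a = 68.38 m/s.
Total Δv = Δv₁ + Δv₂ = 157.5 m/s.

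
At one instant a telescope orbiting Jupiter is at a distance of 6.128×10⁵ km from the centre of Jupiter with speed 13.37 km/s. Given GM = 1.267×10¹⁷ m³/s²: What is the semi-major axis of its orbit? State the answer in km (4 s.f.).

r = 6.128×10⁸ m.
Specific orbital energy ε = v²/2 − μ/r = (13370)²/2 − 1.267×10¹⁷/6.128×10⁸ = -1.174×10⁸ J/kg.
Since ε = −μ/(2a), a = −μ/(2ε) = 5.397×10⁸ m = 5.3971×10⁵ km.

a ≈ 5.397×10⁵ km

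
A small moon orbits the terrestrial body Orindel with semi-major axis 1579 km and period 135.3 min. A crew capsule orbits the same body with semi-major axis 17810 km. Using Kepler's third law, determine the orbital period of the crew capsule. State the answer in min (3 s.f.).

Kepler's third law: T² ∝ a³, so T₂ = T₁ (a₂/a₁)^(3/2).
a₂/a₁ = 11.28, (a₂/a₁)^(3/2) = 37.88.
T₂ = 135.3 × 37.88 = 5125 min.

T₂ ≈ 5130 min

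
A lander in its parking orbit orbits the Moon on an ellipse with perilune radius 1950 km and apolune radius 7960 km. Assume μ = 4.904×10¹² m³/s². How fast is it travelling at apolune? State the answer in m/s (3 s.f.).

Semi-major axis a = (r_p + r_a)/2 = 4955.0 km = 4.955×10⁶ m.
Vis-viva: v² = μ(2/r − 1/a) = 4.904×10¹² × (2.513×10⁻⁷ − 2.018×10⁻⁷) = 2.425×10⁵ m²/s².
v = 492.4 m/s.

v ≈ 492 m/s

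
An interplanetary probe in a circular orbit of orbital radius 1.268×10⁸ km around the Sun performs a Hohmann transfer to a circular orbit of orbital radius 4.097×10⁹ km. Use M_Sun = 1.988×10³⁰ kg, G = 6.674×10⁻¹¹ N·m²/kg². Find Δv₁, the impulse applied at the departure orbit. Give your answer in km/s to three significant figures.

Δv ≈ 12.7 km/s

μ = GM = 6.674×10⁻¹¹ × 1.988×10³⁰ = 1.327×10²⁰ m³/s².
r₁ = 1.268×10⁸ km = 1.268×10¹¹ m.
r₂ = 4.097×10⁹ km = 4.097×10¹² m.
Transfer ellipse a_t = (r₁ + r₂)/2 = 2.112×10¹² m.
At r₁: circular v_c1 = √(μ/r₁) = 32350 m/s; transfer-perihelion v_p = √[μ(2/r₁ − 1/a_t)] = 45050 m/s.
Δv₁ = v_p − v_c1 = 12710 m/s.
= 12.71 km/s.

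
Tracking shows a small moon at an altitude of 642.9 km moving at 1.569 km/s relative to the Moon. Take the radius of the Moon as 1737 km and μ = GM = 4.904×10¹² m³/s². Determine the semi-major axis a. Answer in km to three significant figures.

a ≈ 2960 km

r = 1737 + 642.9 = 2379.9 km = 2.380×10⁶ m.
Specific orbital energy ε = v²/2 − μ/r = (1569)²/2 − 4.904×10¹²/2.380×10⁶ = -8.297×10⁵ J/kg.
Since ε = −μ/(2a), a = −μ/(2ε) = 2.955×10⁶ m = 2955.2 km.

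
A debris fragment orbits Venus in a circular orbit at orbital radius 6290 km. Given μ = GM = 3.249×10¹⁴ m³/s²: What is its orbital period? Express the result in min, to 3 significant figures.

T ≈ 91.6 min

r = 6290 km = 6.290×10⁶ m.
Kepler's third law: T = 2π√(r³/μ) = 2π√((6.290×10⁶)³ / 3.249×10¹⁴).
r³/μ = 7.660×10⁵ s², so T = 2π × 8.752×10² = 5.499×10³ s.
Converting: 5.499×10³ s ÷ 60.00 = 91.65 min.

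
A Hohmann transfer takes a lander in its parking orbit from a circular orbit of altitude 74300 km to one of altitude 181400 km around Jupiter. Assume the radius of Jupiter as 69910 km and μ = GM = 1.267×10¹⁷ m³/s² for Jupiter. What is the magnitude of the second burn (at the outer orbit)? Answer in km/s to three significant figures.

Δv ≈ 3.28 km/s

r₁ = 69910 + 74300 = 144210 km = 1.4421×10⁸ m.
r₂ = 69910 + 181400 = 251310 km = 2.5131×10⁸ m.
Transfer ellipse a_t = (r₁ + r₂)/2 = 1.978×10⁸ m.
At r₁: circular v_c1 = √(μ/r₁) = 29640 m/s; transfer-perijove v_p = √[μ(2/r₁ − 1/a_t)] = 33410 m/s.
At r₂: circular v_c2 = √(μ/r₂) = 22450 m/s; transfer-apojove v_a = √[μ(2/r₂ − 1/a_t)] = 19170 m/s.
Δv₂ = v_c2 − v_a = 3280 m/s.
= 3.280 km/s.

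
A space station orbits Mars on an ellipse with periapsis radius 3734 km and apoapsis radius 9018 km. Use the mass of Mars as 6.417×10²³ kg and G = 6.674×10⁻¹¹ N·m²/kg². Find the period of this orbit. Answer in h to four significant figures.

T ≈ 4.294 h

μ = GM = 6.674×10⁻¹¹ × 6.417×10²³ = 4.283×10¹³ m³/s².
Semi-major axis a = (r_p + r_a)/2 = (3734.0 + 9018.0)/2 = 6376.0 km = 6.376×10⁶ m.
By Kepler's third law T = 2π√(a³/μ) = 2π × 2.460×10³ = 1.546×10⁴ s.
= 4.294 h.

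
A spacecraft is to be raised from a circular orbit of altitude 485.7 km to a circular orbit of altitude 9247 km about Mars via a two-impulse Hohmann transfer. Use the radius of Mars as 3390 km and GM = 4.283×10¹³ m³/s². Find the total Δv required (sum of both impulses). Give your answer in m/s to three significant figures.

r₁ = 3390 + 485.7 = 3875.7 km = 3.8757×10⁶ m.
r₂ = 3390 + 9247 = 12637 km = 1.2637×10⁷ m.
Transfer ellipse a_t = (r₁ + r₂)/2 = 8.256×10⁶ m.
At r₁: circular v_c1 = √(μ/r₁) = 3324 m/s; transfer-periapsis v_p = √[μ(2/r₁ − 1/a_t)] = 4113 m/s.
Δv₁ = v_p − v_c1 = 788.4 m/s.
At r₂: circular v_c2 = √(μ/r₂) = 1841 m/s; transfer-apoapsis v_a = √[μ(2/r₂ − 1/a_t)] = 1261 m/s.
Δv₂ = v_c2 − v_a = 579.6 m/s.
Total Δv = Δv₁ + Δv₂ = 1368 m/s.

Δv_total ≈ 1370 m/s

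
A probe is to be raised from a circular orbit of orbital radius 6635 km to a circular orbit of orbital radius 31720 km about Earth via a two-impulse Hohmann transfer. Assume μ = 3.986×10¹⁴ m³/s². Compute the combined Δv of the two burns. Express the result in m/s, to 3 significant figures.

Δv_total ≈ 3680 m/s

r₁ = 6635 km = 6.635×10⁶ m.
r₂ = 31720 km = 3.172×10⁷ m.
Transfer ellipse a_t = (r₁ + r₂)/2 = 1.918×10⁷ m.
At r₁: circular v_c1 = √(μ/r₁) = 7751 m/s; transfer-perigee v_p = √[μ(2/r₁ − 1/a_t)] = 9968 m/s.
Δv₁ = v_p − v_c1 = 2217 m/s.
At r₂: circular v_c2 = √(μ/r₂) = 3545 m/s; transfer-apogee v_a = √[μ(2/r₂ − 1/a_t)] = 2085 m/s.
Δv₂ = v_c2 − v_a = 1460 m/s.
Total Δv = Δv₁ + Δv₂ = 3677 m/s.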